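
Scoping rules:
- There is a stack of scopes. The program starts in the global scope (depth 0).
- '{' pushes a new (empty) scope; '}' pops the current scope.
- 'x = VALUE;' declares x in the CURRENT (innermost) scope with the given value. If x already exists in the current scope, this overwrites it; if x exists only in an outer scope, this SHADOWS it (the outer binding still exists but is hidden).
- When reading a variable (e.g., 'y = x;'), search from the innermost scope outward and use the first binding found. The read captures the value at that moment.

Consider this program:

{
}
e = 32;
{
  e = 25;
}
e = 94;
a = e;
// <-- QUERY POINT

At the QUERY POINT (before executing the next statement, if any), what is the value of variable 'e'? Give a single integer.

Step 1: enter scope (depth=1)
Step 2: exit scope (depth=0)
Step 3: declare e=32 at depth 0
Step 4: enter scope (depth=1)
Step 5: declare e=25 at depth 1
Step 6: exit scope (depth=0)
Step 7: declare e=94 at depth 0
Step 8: declare a=(read e)=94 at depth 0
Visible at query point: a=94 e=94

Answer: 94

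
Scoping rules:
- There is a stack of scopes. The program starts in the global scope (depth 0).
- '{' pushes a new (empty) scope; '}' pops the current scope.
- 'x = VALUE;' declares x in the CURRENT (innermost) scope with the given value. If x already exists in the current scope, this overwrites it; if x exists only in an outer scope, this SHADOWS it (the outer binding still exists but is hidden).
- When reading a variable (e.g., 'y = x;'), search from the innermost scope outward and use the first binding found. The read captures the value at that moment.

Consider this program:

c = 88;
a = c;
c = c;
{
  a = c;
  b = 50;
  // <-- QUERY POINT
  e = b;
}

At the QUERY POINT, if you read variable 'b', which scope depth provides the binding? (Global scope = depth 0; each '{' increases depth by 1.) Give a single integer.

Step 1: declare c=88 at depth 0
Step 2: declare a=(read c)=88 at depth 0
Step 3: declare c=(read c)=88 at depth 0
Step 4: enter scope (depth=1)
Step 5: declare a=(read c)=88 at depth 1
Step 6: declare b=50 at depth 1
Visible at query point: a=88 b=50 c=88

Answer: 1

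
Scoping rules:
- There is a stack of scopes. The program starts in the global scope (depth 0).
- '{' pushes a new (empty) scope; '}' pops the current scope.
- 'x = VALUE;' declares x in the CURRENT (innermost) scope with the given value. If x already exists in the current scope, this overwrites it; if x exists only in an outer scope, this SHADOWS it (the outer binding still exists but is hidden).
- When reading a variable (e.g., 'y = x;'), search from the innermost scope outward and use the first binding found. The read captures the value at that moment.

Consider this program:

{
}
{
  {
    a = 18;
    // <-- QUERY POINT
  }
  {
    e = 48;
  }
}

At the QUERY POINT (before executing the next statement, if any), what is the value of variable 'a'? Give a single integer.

Step 1: enter scope (depth=1)
Step 2: exit scope (depth=0)
Step 3: enter scope (depth=1)
Step 4: enter scope (depth=2)
Step 5: declare a=18 at depth 2
Visible at query point: a=18

Answer: 18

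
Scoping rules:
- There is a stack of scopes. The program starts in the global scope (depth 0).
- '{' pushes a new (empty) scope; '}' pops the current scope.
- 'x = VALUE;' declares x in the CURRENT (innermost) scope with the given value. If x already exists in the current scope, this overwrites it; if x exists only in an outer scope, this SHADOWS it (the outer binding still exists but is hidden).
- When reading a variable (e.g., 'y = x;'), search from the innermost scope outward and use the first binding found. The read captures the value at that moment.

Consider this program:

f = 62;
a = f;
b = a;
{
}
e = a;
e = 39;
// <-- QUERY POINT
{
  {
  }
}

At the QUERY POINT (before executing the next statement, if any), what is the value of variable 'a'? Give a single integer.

Step 1: declare f=62 at depth 0
Step 2: declare a=(read f)=62 at depth 0
Step 3: declare b=(read a)=62 at depth 0
Step 4: enter scope (depth=1)
Step 5: exit scope (depth=0)
Step 6: declare e=(read a)=62 at depth 0
Step 7: declare e=39 at depth 0
Visible at query point: a=62 b=62 e=39 f=62

Answer: 62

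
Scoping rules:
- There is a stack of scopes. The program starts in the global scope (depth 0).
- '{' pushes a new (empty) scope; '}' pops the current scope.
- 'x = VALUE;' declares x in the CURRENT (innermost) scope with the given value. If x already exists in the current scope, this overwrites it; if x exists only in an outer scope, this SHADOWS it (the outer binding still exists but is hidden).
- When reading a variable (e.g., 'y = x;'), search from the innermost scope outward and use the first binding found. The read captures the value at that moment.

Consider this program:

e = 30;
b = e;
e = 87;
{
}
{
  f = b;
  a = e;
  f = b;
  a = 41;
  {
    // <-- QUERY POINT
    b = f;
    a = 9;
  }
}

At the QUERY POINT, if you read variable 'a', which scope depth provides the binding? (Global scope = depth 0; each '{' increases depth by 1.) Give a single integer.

Step 1: declare e=30 at depth 0
Step 2: declare b=(read e)=30 at depth 0
Step 3: declare e=87 at depth 0
Step 4: enter scope (depth=1)
Step 5: exit scope (depth=0)
Step 6: enter scope (depth=1)
Step 7: declare f=(read b)=30 at depth 1
Step 8: declare a=(read e)=87 at depth 1
Step 9: declare f=(read b)=30 at depth 1
Step 10: declare a=41 at depth 1
Step 11: enter scope (depth=2)
Visible at query point: a=41 b=30 e=87 f=30

Answer: 1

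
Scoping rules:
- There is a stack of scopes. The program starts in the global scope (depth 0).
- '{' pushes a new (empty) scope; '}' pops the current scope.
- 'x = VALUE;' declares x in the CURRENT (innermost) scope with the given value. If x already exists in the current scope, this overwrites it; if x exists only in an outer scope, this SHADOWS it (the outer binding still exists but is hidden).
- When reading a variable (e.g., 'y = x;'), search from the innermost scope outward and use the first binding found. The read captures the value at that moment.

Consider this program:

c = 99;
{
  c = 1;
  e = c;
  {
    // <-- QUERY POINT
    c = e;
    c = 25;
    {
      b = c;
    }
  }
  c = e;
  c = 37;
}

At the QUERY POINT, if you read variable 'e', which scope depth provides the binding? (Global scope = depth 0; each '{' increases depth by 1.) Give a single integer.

Answer: 1

Derivation:
Step 1: declare c=99 at depth 0
Step 2: enter scope (depth=1)
Step 3: declare c=1 at depth 1
Step 4: declare e=(read c)=1 at depth 1
Step 5: enter scope (depth=2)
Visible at query point: c=1 e=1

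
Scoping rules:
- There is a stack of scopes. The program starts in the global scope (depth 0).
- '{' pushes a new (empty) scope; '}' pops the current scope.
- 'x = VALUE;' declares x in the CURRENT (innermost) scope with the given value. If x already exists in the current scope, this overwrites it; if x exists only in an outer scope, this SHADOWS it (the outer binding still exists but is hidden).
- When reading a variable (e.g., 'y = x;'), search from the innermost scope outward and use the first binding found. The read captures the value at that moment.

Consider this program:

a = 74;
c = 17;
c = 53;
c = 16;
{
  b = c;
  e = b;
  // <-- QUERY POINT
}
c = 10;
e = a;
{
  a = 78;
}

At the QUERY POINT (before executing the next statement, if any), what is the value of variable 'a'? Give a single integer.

Answer: 74

Derivation:
Step 1: declare a=74 at depth 0
Step 2: declare c=17 at depth 0
Step 3: declare c=53 at depth 0
Step 4: declare c=16 at depth 0
Step 5: enter scope (depth=1)
Step 6: declare b=(read c)=16 at depth 1
Step 7: declare e=(read b)=16 at depth 1
Visible at query point: a=74 b=16 c=16 e=16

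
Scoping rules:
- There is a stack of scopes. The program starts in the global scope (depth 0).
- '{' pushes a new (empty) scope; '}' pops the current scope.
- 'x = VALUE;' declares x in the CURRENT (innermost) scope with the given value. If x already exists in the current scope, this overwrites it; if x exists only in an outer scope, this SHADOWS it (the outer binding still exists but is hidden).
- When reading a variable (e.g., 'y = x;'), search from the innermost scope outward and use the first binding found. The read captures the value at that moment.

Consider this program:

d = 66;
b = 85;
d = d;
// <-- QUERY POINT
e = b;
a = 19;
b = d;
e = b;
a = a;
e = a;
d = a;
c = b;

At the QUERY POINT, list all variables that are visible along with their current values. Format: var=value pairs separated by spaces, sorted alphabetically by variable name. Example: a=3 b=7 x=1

Answer: b=85 d=66

Derivation:
Step 1: declare d=66 at depth 0
Step 2: declare b=85 at depth 0
Step 3: declare d=(read d)=66 at depth 0
Visible at query point: b=85 d=66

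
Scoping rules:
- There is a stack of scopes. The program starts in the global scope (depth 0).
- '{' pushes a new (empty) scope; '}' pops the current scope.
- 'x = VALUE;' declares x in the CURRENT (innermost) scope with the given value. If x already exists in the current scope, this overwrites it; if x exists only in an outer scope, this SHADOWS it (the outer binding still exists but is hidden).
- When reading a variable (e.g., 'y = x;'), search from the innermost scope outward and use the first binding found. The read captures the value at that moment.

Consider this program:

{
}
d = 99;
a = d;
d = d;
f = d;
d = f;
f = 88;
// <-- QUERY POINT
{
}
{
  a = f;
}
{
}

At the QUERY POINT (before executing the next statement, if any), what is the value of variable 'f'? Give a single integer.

Answer: 88

Derivation:
Step 1: enter scope (depth=1)
Step 2: exit scope (depth=0)
Step 3: declare d=99 at depth 0
Step 4: declare a=(read d)=99 at depth 0
Step 5: declare d=(read d)=99 at depth 0
Step 6: declare f=(read d)=99 at depth 0
Step 7: declare d=(read f)=99 at depth 0
Step 8: declare f=88 at depth 0
Visible at query point: a=99 d=99 f=88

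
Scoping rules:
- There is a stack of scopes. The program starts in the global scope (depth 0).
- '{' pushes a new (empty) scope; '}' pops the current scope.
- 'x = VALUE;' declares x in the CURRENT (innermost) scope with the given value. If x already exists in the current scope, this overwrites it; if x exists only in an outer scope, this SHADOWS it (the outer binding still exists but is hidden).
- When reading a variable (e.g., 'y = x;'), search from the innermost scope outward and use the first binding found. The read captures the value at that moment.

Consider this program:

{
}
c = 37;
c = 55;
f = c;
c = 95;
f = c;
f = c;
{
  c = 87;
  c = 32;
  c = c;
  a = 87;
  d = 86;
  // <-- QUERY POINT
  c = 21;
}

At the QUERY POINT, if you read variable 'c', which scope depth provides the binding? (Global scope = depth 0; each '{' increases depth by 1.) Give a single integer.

Step 1: enter scope (depth=1)
Step 2: exit scope (depth=0)
Step 3: declare c=37 at depth 0
Step 4: declare c=55 at depth 0
Step 5: declare f=(read c)=55 at depth 0
Step 6: declare c=95 at depth 0
Step 7: declare f=(read c)=95 at depth 0
Step 8: declare f=(read c)=95 at depth 0
Step 9: enter scope (depth=1)
Step 10: declare c=87 at depth 1
Step 11: declare c=32 at depth 1
Step 12: declare c=(read c)=32 at depth 1
Step 13: declare a=87 at depth 1
Step 14: declare d=86 at depth 1
Visible at query point: a=87 c=32 d=86 f=95

Answer: 1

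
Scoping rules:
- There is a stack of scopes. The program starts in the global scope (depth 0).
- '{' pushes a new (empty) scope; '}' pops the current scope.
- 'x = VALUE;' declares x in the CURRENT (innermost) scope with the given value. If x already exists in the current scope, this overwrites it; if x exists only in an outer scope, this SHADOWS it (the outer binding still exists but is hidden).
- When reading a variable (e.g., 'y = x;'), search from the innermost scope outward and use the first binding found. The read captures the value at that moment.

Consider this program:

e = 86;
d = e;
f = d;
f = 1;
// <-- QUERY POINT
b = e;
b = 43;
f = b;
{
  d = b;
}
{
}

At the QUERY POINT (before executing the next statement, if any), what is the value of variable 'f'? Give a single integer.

Answer: 1

Derivation:
Step 1: declare e=86 at depth 0
Step 2: declare d=(read e)=86 at depth 0
Step 3: declare f=(read d)=86 at depth 0
Step 4: declare f=1 at depth 0
Visible at query point: d=86 e=86 f=1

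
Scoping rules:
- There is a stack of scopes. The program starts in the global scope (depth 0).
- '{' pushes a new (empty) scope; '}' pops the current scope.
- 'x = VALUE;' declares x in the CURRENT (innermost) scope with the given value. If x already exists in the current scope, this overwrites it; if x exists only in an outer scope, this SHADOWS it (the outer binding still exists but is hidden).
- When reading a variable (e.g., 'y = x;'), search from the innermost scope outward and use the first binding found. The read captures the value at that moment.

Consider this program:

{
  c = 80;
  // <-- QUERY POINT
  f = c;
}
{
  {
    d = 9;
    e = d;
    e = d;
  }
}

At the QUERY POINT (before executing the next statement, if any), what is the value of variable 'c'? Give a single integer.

Step 1: enter scope (depth=1)
Step 2: declare c=80 at depth 1
Visible at query point: c=80

Answer: 80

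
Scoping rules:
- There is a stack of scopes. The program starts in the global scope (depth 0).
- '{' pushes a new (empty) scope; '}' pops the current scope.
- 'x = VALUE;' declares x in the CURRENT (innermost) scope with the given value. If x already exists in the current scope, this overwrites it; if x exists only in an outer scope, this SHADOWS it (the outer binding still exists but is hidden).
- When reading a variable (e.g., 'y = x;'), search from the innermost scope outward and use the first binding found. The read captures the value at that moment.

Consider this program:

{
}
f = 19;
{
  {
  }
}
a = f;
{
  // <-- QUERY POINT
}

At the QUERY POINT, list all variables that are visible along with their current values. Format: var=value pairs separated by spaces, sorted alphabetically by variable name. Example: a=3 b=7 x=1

Answer: a=19 f=19

Derivation:
Step 1: enter scope (depth=1)
Step 2: exit scope (depth=0)
Step 3: declare f=19 at depth 0
Step 4: enter scope (depth=1)
Step 5: enter scope (depth=2)
Step 6: exit scope (depth=1)
Step 7: exit scope (depth=0)
Step 8: declare a=(read f)=19 at depth 0
Step 9: enter scope (depth=1)
Visible at query point: a=19 f=19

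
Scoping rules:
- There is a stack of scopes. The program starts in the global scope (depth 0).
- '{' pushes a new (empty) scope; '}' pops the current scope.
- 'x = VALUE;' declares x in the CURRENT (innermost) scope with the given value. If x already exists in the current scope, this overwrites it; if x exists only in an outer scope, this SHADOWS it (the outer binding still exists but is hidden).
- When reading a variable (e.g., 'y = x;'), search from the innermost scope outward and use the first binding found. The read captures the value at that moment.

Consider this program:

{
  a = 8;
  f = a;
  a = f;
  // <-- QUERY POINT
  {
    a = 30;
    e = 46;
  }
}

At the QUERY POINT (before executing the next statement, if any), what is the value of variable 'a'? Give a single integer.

Step 1: enter scope (depth=1)
Step 2: declare a=8 at depth 1
Step 3: declare f=(read a)=8 at depth 1
Step 4: declare a=(read f)=8 at depth 1
Visible at query point: a=8 f=8

Answer: 8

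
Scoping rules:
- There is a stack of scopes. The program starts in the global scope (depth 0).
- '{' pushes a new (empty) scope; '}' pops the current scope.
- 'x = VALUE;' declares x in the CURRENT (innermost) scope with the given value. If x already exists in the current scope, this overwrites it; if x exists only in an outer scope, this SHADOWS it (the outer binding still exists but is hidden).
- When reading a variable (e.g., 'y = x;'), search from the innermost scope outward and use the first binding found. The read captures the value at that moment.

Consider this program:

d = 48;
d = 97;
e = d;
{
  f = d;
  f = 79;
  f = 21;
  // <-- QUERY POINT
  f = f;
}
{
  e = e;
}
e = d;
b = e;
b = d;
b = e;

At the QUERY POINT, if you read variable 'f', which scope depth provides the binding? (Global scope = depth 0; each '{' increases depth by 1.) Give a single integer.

Step 1: declare d=48 at depth 0
Step 2: declare d=97 at depth 0
Step 3: declare e=(read d)=97 at depth 0
Step 4: enter scope (depth=1)
Step 5: declare f=(read d)=97 at depth 1
Step 6: declare f=79 at depth 1
Step 7: declare f=21 at depth 1
Visible at query point: d=97 e=97 f=21

Answer: 1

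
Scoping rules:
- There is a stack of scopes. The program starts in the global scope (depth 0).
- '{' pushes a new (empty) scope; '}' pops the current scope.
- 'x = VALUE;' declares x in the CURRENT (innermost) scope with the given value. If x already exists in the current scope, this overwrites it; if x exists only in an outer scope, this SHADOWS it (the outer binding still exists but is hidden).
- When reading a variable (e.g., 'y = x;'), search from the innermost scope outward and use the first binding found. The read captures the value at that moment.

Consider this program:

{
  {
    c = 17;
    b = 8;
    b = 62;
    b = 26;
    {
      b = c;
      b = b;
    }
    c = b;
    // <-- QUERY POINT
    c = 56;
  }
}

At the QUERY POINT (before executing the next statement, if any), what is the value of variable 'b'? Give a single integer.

Answer: 26

Derivation:
Step 1: enter scope (depth=1)
Step 2: enter scope (depth=2)
Step 3: declare c=17 at depth 2
Step 4: declare b=8 at depth 2
Step 5: declare b=62 at depth 2
Step 6: declare b=26 at depth 2
Step 7: enter scope (depth=3)
Step 8: declare b=(read c)=17 at depth 3
Step 9: declare b=(read b)=17 at depth 3
Step 10: exit scope (depth=2)
Step 11: declare c=(read b)=26 at depth 2
Visible at query point: b=26 c=26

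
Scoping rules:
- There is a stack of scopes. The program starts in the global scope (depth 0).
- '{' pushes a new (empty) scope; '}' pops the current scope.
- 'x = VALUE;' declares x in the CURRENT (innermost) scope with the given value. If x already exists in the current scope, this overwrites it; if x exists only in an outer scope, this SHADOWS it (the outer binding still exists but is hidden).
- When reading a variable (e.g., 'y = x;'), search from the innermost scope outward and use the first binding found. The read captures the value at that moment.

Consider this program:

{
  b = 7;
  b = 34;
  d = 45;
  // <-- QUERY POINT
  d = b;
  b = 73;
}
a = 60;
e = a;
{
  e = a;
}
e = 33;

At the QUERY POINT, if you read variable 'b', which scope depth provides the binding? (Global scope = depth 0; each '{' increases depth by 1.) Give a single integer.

Answer: 1

Derivation:
Step 1: enter scope (depth=1)
Step 2: declare b=7 at depth 1
Step 3: declare b=34 at depth 1
Step 4: declare d=45 at depth 1
Visible at query point: b=34 d=45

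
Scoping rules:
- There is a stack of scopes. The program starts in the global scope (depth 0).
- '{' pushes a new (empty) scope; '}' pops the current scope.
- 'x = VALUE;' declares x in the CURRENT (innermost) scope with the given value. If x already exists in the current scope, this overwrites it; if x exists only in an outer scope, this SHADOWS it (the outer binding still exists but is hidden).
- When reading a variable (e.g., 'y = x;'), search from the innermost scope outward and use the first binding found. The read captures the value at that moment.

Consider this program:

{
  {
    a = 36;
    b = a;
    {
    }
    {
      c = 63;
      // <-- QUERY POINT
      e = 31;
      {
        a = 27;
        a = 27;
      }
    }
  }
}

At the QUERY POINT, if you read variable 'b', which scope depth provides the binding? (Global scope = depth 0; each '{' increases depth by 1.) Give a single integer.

Step 1: enter scope (depth=1)
Step 2: enter scope (depth=2)
Step 3: declare a=36 at depth 2
Step 4: declare b=(read a)=36 at depth 2
Step 5: enter scope (depth=3)
Step 6: exit scope (depth=2)
Step 7: enter scope (depth=3)
Step 8: declare c=63 at depth 3
Visible at query point: a=36 b=36 c=63

Answer: 2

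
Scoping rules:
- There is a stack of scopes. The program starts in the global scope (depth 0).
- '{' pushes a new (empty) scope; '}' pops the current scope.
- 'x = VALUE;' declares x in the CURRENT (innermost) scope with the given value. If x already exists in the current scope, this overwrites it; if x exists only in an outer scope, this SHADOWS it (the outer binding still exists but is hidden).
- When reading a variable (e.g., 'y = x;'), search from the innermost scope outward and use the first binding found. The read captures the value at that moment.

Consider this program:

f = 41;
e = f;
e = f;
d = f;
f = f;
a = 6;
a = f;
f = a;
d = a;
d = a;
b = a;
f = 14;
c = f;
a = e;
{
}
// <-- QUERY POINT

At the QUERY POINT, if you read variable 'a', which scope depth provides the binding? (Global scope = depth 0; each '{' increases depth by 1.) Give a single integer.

Step 1: declare f=41 at depth 0
Step 2: declare e=(read f)=41 at depth 0
Step 3: declare e=(read f)=41 at depth 0
Step 4: declare d=(read f)=41 at depth 0
Step 5: declare f=(read f)=41 at depth 0
Step 6: declare a=6 at depth 0
Step 7: declare a=(read f)=41 at depth 0
Step 8: declare f=(read a)=41 at depth 0
Step 9: declare d=(read a)=41 at depth 0
Step 10: declare d=(read a)=41 at depth 0
Step 11: declare b=(read a)=41 at depth 0
Step 12: declare f=14 at depth 0
Step 13: declare c=(read f)=14 at depth 0
Step 14: declare a=(read e)=41 at depth 0
Step 15: enter scope (depth=1)
Step 16: exit scope (depth=0)
Visible at query point: a=41 b=41 c=14 d=41 e=41 f=14

Answer: 0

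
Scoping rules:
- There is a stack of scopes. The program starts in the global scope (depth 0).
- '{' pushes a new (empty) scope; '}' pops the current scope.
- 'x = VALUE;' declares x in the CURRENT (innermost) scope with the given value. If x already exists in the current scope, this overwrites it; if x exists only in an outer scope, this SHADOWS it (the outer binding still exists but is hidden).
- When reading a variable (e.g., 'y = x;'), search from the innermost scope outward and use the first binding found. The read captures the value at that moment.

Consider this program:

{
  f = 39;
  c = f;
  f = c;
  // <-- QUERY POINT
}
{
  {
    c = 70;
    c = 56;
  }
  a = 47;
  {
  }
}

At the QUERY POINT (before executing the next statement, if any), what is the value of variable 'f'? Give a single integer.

Step 1: enter scope (depth=1)
Step 2: declare f=39 at depth 1
Step 3: declare c=(read f)=39 at depth 1
Step 4: declare f=(read c)=39 at depth 1
Visible at query point: c=39 f=39

Answer: 39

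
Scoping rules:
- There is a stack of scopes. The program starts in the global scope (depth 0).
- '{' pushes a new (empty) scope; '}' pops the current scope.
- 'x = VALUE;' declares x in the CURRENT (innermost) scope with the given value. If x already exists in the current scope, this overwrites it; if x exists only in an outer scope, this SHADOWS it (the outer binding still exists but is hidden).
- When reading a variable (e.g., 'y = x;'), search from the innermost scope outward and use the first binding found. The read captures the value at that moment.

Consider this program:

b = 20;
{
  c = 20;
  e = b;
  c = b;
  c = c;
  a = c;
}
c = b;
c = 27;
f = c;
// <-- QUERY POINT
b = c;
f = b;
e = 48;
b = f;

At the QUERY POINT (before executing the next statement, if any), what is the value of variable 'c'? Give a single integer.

Step 1: declare b=20 at depth 0
Step 2: enter scope (depth=1)
Step 3: declare c=20 at depth 1
Step 4: declare e=(read b)=20 at depth 1
Step 5: declare c=(read b)=20 at depth 1
Step 6: declare c=(read c)=20 at depth 1
Step 7: declare a=(read c)=20 at depth 1
Step 8: exit scope (depth=0)
Step 9: declare c=(read b)=20 at depth 0
Step 10: declare c=27 at depth 0
Step 11: declare f=(read c)=27 at depth 0
Visible at query point: b=20 c=27 f=27

Answer: 27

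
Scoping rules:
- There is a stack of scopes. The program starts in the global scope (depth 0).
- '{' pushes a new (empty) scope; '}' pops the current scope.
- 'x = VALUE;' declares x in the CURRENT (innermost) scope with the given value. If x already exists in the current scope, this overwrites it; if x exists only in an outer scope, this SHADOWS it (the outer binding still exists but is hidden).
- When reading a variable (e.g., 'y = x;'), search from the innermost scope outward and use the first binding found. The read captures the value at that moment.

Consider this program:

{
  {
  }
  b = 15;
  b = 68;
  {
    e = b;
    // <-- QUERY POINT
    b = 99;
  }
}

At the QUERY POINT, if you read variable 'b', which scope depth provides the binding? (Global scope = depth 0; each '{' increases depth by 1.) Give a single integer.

Step 1: enter scope (depth=1)
Step 2: enter scope (depth=2)
Step 3: exit scope (depth=1)
Step 4: declare b=15 at depth 1
Step 5: declare b=68 at depth 1
Step 6: enter scope (depth=2)
Step 7: declare e=(read b)=68 at depth 2
Visible at query point: b=68 e=68

Answer: 1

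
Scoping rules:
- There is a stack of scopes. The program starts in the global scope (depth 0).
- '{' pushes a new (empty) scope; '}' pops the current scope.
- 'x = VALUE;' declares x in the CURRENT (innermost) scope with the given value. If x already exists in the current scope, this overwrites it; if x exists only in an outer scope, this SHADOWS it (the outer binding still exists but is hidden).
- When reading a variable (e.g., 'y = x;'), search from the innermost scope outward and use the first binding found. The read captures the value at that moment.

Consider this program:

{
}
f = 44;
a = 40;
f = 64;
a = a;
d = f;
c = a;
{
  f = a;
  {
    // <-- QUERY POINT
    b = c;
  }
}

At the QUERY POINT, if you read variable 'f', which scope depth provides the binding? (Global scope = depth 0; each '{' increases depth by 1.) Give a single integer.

Answer: 1

Derivation:
Step 1: enter scope (depth=1)
Step 2: exit scope (depth=0)
Step 3: declare f=44 at depth 0
Step 4: declare a=40 at depth 0
Step 5: declare f=64 at depth 0
Step 6: declare a=(read a)=40 at depth 0
Step 7: declare d=(read f)=64 at depth 0
Step 8: declare c=(read a)=40 at depth 0
Step 9: enter scope (depth=1)
Step 10: declare f=(read a)=40 at depth 1
Step 11: enter scope (depth=2)
Visible at query point: a=40 c=40 d=64 f=40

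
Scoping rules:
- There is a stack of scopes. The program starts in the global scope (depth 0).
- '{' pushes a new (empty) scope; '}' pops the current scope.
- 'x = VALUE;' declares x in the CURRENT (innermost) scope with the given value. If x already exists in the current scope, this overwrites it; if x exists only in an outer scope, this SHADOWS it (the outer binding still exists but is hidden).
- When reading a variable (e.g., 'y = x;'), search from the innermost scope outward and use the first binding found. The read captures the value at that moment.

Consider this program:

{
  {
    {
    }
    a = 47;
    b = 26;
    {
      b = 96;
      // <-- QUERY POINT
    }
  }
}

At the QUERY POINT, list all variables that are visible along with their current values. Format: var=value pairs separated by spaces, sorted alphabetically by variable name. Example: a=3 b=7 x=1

Answer: a=47 b=96

Derivation:
Step 1: enter scope (depth=1)
Step 2: enter scope (depth=2)
Step 3: enter scope (depth=3)
Step 4: exit scope (depth=2)
Step 5: declare a=47 at depth 2
Step 6: declare b=26 at depth 2
Step 7: enter scope (depth=3)
Step 8: declare b=96 at depth 3
Visible at query point: a=47 b=96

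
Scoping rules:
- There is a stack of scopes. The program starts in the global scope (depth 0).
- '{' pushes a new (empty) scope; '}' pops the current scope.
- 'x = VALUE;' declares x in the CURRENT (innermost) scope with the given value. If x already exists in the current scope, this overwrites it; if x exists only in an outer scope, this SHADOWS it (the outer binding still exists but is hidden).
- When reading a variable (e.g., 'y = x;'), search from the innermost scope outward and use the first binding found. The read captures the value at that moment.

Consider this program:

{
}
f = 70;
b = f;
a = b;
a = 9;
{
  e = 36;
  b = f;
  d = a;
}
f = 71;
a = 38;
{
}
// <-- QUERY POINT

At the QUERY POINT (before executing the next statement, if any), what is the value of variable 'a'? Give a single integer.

Step 1: enter scope (depth=1)
Step 2: exit scope (depth=0)
Step 3: declare f=70 at depth 0
Step 4: declare b=(read f)=70 at depth 0
Step 5: declare a=(read b)=70 at depth 0
Step 6: declare a=9 at depth 0
Step 7: enter scope (depth=1)
Step 8: declare e=36 at depth 1
Step 9: declare b=(read f)=70 at depth 1
Step 10: declare d=(read a)=9 at depth 1
Step 11: exit scope (depth=0)
Step 12: declare f=71 at depth 0
Step 13: declare a=38 at depth 0
Step 14: enter scope (depth=1)
Step 15: exit scope (depth=0)
Visible at query point: a=38 b=70 f=71

Answer: 38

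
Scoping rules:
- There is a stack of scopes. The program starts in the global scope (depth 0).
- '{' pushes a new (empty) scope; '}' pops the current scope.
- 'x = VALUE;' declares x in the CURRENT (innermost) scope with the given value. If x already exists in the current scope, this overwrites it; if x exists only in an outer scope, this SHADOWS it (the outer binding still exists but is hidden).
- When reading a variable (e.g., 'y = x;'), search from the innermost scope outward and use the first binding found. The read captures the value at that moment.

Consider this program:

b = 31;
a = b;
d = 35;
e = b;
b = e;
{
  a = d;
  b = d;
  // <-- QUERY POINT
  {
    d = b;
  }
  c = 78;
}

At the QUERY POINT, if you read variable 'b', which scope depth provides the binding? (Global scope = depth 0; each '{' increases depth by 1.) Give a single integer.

Step 1: declare b=31 at depth 0
Step 2: declare a=(read b)=31 at depth 0
Step 3: declare d=35 at depth 0
Step 4: declare e=(read b)=31 at depth 0
Step 5: declare b=(read e)=31 at depth 0
Step 6: enter scope (depth=1)
Step 7: declare a=(read d)=35 at depth 1
Step 8: declare b=(read d)=35 at depth 1
Visible at query point: a=35 b=35 d=35 e=31

Answer: 1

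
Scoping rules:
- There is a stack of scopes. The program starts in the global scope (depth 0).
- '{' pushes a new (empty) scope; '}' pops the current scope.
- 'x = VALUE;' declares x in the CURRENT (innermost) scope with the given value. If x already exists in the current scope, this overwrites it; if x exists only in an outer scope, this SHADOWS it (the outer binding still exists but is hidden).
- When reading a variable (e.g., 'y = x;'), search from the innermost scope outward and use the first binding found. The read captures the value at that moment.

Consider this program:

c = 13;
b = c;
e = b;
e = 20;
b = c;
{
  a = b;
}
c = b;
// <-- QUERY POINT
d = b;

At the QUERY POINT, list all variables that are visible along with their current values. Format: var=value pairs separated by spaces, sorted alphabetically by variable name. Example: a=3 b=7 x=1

Answer: b=13 c=13 e=20

Derivation:
Step 1: declare c=13 at depth 0
Step 2: declare b=(read c)=13 at depth 0
Step 3: declare e=(read b)=13 at depth 0
Step 4: declare e=20 at depth 0
Step 5: declare b=(read c)=13 at depth 0
Step 6: enter scope (depth=1)
Step 7: declare a=(read b)=13 at depth 1
Step 8: exit scope (depth=0)
Step 9: declare c=(read b)=13 at depth 0
Visible at query point: b=13 c=13 e=20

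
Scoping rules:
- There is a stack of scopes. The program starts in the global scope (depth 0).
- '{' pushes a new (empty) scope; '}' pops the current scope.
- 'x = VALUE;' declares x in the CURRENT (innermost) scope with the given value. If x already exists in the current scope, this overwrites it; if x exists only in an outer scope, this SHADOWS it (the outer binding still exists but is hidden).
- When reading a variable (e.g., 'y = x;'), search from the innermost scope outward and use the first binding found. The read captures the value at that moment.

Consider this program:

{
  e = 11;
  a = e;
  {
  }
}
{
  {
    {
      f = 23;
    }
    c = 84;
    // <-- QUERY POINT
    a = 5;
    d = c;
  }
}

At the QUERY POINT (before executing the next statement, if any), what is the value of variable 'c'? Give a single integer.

Answer: 84

Derivation:
Step 1: enter scope (depth=1)
Step 2: declare e=11 at depth 1
Step 3: declare a=(read e)=11 at depth 1
Step 4: enter scope (depth=2)
Step 5: exit scope (depth=1)
Step 6: exit scope (depth=0)
Step 7: enter scope (depth=1)
Step 8: enter scope (depth=2)
Step 9: enter scope (depth=3)
Step 10: declare f=23 at depth 3
Step 11: exit scope (depth=2)
Step 12: declare c=84 at depth 2
Visible at query point: c=84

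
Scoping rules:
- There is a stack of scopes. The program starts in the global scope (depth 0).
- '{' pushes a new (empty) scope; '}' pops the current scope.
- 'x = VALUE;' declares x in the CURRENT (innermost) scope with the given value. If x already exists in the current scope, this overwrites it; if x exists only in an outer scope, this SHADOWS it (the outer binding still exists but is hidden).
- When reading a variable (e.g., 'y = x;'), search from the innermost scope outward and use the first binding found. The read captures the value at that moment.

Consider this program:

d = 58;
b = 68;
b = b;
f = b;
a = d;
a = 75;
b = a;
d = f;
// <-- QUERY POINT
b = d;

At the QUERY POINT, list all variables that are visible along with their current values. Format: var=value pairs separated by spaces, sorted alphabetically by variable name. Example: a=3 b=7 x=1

Step 1: declare d=58 at depth 0
Step 2: declare b=68 at depth 0
Step 3: declare b=(read b)=68 at depth 0
Step 4: declare f=(read b)=68 at depth 0
Step 5: declare a=(read d)=58 at depth 0
Step 6: declare a=75 at depth 0
Step 7: declare b=(read a)=75 at depth 0
Step 8: declare d=(read f)=68 at depth 0
Visible at query point: a=75 b=75 d=68 f=68

Answer: a=75 b=75 d=68 f=68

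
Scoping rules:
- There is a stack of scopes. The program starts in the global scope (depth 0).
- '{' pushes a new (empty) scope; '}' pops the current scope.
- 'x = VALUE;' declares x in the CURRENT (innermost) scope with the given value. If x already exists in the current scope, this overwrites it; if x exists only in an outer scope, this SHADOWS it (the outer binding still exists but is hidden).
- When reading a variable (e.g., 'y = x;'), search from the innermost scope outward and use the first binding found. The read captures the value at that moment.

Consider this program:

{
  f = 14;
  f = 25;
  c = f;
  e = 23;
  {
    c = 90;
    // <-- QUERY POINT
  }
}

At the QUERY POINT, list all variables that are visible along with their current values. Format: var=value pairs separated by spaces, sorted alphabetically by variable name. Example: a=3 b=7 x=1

Step 1: enter scope (depth=1)
Step 2: declare f=14 at depth 1
Step 3: declare f=25 at depth 1
Step 4: declare c=(read f)=25 at depth 1
Step 5: declare e=23 at depth 1
Step 6: enter scope (depth=2)
Step 7: declare c=90 at depth 2
Visible at query point: c=90 e=23 f=25

Answer: c=90 e=23 f=25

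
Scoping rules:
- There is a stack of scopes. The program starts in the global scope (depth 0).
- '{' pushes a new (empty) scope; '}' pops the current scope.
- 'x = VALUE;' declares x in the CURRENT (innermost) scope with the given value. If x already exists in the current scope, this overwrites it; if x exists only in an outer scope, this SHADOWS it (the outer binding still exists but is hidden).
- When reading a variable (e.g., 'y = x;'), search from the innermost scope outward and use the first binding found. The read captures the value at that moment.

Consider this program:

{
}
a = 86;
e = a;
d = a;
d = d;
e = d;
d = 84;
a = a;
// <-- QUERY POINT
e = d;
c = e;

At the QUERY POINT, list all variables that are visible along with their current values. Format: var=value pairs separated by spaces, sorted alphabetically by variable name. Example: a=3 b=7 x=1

Step 1: enter scope (depth=1)
Step 2: exit scope (depth=0)
Step 3: declare a=86 at depth 0
Step 4: declare e=(read a)=86 at depth 0
Step 5: declare d=(read a)=86 at depth 0
Step 6: declare d=(read d)=86 at depth 0
Step 7: declare e=(read d)=86 at depth 0
Step 8: declare d=84 at depth 0
Step 9: declare a=(read a)=86 at depth 0
Visible at query point: a=86 d=84 e=86

Answer: a=86 d=84 e=86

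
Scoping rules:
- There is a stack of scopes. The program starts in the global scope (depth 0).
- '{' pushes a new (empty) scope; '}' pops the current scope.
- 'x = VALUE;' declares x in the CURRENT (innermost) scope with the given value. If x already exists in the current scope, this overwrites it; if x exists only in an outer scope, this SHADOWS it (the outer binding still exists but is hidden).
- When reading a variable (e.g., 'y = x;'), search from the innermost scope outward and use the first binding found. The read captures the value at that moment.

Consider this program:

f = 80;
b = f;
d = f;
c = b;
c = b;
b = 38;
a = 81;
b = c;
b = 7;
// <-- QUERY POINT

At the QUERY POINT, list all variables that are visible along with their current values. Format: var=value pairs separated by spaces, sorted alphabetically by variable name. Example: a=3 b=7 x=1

Step 1: declare f=80 at depth 0
Step 2: declare b=(read f)=80 at depth 0
Step 3: declare d=(read f)=80 at depth 0
Step 4: declare c=(read b)=80 at depth 0
Step 5: declare c=(read b)=80 at depth 0
Step 6: declare b=38 at depth 0
Step 7: declare a=81 at depth 0
Step 8: declare b=(read c)=80 at depth 0
Step 9: declare b=7 at depth 0
Visible at query point: a=81 b=7 c=80 d=80 f=80

Answer: a=81 b=7 c=80 d=80 f=80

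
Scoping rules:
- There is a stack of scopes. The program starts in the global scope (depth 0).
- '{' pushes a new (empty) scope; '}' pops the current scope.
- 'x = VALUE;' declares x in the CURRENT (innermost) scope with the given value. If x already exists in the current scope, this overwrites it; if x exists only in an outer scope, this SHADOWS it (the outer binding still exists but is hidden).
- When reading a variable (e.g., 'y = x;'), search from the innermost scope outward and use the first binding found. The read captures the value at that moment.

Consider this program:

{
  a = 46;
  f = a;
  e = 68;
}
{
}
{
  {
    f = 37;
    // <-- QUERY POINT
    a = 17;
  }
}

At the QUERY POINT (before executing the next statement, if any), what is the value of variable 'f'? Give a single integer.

Answer: 37

Derivation:
Step 1: enter scope (depth=1)
Step 2: declare a=46 at depth 1
Step 3: declare f=(read a)=46 at depth 1
Step 4: declare e=68 at depth 1
Step 5: exit scope (depth=0)
Step 6: enter scope (depth=1)
Step 7: exit scope (depth=0)
Step 8: enter scope (depth=1)
Step 9: enter scope (depth=2)
Step 10: declare f=37 at depth 2
Visible at query point: f=37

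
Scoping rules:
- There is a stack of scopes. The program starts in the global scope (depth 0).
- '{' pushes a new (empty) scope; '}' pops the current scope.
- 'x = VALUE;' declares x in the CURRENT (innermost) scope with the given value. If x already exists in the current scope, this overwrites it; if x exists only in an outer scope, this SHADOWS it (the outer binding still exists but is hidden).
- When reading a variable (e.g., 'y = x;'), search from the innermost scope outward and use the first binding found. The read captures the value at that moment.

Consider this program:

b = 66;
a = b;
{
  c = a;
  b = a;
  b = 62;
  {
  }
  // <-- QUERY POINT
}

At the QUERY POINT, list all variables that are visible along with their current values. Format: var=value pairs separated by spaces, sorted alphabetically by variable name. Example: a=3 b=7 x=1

Answer: a=66 b=62 c=66

Derivation:
Step 1: declare b=66 at depth 0
Step 2: declare a=(read b)=66 at depth 0
Step 3: enter scope (depth=1)
Step 4: declare c=(read a)=66 at depth 1
Step 5: declare b=(read a)=66 at depth 1
Step 6: declare b=62 at depth 1
Step 7: enter scope (depth=2)
Step 8: exit scope (depth=1)
Visible at query point: a=66 b=62 c=66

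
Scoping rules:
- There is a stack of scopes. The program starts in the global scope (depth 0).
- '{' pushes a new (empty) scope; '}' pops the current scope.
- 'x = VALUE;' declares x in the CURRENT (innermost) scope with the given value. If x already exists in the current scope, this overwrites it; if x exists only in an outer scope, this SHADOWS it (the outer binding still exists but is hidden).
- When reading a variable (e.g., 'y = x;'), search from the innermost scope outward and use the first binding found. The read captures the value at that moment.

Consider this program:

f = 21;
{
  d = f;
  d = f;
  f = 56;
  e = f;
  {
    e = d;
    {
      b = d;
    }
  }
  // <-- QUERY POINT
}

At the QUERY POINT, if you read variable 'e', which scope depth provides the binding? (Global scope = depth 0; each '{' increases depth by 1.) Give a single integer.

Answer: 1

Derivation:
Step 1: declare f=21 at depth 0
Step 2: enter scope (depth=1)
Step 3: declare d=(read f)=21 at depth 1
Step 4: declare d=(read f)=21 at depth 1
Step 5: declare f=56 at depth 1
Step 6: declare e=(read f)=56 at depth 1
Step 7: enter scope (depth=2)
Step 8: declare e=(read d)=21 at depth 2
Step 9: enter scope (depth=3)
Step 10: declare b=(read d)=21 at depth 3
Step 11: exit scope (depth=2)
Step 12: exit scope (depth=1)
Visible at query point: d=21 e=56 f=56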